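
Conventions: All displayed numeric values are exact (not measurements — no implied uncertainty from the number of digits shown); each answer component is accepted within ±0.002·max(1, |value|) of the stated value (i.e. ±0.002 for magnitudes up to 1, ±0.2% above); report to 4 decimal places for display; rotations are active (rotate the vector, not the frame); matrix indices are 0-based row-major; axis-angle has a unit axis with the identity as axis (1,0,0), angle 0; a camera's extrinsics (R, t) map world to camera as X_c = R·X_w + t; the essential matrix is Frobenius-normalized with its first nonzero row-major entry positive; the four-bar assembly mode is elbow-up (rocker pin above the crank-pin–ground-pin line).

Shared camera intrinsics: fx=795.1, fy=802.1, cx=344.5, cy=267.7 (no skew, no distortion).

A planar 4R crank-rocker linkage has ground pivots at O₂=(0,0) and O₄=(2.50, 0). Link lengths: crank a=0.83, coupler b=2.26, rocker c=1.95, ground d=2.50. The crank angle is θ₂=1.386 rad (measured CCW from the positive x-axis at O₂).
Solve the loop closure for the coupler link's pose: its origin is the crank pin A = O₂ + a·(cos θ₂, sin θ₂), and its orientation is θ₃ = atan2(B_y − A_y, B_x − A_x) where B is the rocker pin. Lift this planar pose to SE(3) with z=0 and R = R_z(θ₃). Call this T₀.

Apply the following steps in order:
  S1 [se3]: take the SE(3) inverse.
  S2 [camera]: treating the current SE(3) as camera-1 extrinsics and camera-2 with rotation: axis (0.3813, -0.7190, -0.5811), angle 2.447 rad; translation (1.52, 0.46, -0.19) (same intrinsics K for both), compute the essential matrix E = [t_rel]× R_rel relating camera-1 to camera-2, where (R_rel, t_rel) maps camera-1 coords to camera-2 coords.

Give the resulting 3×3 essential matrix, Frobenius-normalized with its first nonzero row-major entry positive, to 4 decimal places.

matrix = [0.3018 0.0145 -0.1752; -0.4726 -0.4652 -0.1362; -0.3144 0.3037 0.4781]

source (fourbar_fk): coupler pose = R=[0.8740 -0.4860 0.0000; 0.4860 0.8740 0.0000; 0.0000 0.0000 1.0000], t=(0.1525, 0.8159, 0.0000)
after S1 (invert_se3): R=[0.8740 0.4860 0.0000; -0.4860 0.8740 0.0000; 0.0000 0.0000 1.0000], t=(-0.5298, -0.6389, 0.0000)
after S2 (essential): [0.3018 0.0145 -0.1752; -0.4726 -0.4652 -0.1362; -0.3144 0.3037 0.4781]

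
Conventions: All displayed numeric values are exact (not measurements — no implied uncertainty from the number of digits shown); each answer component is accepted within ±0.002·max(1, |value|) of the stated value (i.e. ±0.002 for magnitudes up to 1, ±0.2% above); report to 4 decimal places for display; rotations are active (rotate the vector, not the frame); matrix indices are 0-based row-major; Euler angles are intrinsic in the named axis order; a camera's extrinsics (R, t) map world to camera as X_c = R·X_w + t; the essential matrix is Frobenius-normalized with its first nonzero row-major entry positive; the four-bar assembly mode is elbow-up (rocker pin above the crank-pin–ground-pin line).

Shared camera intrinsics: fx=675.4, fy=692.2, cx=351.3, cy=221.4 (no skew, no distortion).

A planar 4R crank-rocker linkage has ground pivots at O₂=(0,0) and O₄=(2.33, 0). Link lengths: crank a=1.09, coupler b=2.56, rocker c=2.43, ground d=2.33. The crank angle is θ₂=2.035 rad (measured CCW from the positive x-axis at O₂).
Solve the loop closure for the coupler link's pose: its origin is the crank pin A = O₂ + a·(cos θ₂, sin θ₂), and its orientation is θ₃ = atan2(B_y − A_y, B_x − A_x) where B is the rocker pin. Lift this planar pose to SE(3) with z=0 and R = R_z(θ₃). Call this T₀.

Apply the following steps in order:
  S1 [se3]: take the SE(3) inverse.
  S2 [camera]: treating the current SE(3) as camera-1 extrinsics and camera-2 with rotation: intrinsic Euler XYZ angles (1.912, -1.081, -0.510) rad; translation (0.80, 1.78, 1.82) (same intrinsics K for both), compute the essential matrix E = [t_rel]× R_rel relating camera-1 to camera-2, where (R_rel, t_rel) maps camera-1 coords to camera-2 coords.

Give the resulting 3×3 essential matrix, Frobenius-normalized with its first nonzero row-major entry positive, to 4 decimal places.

source (fourbar_fk): coupler pose = R=[0.8457 -0.5336 0.0000; 0.5336 0.8457 0.0000; 0.0000 0.0000 1.0000], t=(-0.4880, 0.9747, 0.0000)
after S1 (invert_se3): R=[0.8457 0.5336 0.0000; -0.5336 0.8457 0.0000; 0.0000 0.0000 1.0000], t=(-0.1073, -1.0847, 0.0000)
after S2 (essential): [0.4487 0.4644 0.2258; 0.3330 -0.1865 -0.5149; -0.2921 -0.0445 0.1842]

matrix = [0.4487 0.4644 0.2258; 0.3330 -0.1865 -0.5149; -0.2921 -0.0445 0.1842]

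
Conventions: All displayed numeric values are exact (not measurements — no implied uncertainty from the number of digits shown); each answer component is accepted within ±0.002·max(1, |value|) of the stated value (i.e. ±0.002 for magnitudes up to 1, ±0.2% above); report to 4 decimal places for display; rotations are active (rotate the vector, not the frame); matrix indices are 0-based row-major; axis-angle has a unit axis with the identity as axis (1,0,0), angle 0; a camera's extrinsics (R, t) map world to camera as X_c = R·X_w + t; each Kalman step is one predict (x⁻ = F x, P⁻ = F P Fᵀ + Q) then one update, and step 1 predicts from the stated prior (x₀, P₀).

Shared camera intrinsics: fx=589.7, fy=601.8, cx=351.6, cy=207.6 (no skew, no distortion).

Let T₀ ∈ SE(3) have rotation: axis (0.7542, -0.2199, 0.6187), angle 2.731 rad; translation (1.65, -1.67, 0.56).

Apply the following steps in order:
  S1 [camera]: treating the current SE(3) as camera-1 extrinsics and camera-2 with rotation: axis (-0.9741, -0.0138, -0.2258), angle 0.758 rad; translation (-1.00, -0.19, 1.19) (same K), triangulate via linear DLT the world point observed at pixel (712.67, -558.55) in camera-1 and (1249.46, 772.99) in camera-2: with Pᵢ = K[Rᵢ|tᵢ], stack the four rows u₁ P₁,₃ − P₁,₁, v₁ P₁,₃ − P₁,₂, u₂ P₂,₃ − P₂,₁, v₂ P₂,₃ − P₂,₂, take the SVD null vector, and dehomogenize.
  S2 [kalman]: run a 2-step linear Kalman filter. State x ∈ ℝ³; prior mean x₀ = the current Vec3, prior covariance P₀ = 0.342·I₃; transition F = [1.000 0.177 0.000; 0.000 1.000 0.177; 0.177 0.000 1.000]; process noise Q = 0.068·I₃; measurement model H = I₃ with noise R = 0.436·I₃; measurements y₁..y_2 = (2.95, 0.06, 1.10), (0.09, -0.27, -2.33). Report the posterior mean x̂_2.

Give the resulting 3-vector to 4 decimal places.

result = (1.3891, 0.1706, -0.3334)

after S1 (triangulate): (1.7719, 1.2533, 0.2068)
after S2 (kf_track): (1.3891, 0.1706, -0.3334)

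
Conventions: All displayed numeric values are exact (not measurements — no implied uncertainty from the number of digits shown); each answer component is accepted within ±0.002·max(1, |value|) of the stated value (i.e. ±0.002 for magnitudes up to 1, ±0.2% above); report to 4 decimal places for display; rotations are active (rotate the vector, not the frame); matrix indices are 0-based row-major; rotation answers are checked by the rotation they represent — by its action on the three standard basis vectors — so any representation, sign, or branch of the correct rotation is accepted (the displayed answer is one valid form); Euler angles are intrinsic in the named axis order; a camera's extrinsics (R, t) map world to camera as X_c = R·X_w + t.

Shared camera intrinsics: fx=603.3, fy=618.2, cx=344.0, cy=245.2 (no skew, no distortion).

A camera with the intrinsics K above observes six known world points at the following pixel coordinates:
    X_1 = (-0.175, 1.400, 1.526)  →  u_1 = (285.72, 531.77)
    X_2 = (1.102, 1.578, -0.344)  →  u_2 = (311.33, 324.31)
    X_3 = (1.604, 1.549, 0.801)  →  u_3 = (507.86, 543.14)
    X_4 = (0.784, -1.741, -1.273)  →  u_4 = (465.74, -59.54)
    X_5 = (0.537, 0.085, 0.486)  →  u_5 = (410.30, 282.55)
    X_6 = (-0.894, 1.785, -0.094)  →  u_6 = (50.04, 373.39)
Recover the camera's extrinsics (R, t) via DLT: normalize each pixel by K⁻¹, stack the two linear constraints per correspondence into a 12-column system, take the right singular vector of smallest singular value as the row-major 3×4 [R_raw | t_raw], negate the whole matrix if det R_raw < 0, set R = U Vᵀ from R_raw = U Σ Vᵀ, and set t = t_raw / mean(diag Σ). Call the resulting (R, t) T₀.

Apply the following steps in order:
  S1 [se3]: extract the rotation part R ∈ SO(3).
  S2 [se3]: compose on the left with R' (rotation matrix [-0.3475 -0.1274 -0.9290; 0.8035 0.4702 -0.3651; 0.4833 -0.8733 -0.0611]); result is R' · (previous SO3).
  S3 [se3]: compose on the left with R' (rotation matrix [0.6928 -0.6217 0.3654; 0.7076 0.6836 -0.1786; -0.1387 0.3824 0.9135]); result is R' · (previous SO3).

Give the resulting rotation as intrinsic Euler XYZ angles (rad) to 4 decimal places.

source (pnp_recover): camera pose = R=[0.7952 -0.4895 0.3579; -0.0546 0.5301 0.8462; -0.6039 -0.6924 0.3948], t=(-0.1100, -0.1800, 4.2801)
after S1 (rot_of_se3): [0.7952 -0.4895 0.3579; -0.0546 0.5301 0.8462; -0.6039 -0.6924 0.3948]
after S2 (compose_so3): [0.2916 0.7458 -0.5990; 0.8338 0.1087 0.5413; 0.4688 -0.6573 -0.5901]
after S3 (compose_so3): [-0.1450 0.2089 -0.9671; 0.6926 0.7195 0.0516; 0.7066 -0.6623 -0.2490]

rotation (euler_xyz) = (-2.9372, -1.3137, -2.1774)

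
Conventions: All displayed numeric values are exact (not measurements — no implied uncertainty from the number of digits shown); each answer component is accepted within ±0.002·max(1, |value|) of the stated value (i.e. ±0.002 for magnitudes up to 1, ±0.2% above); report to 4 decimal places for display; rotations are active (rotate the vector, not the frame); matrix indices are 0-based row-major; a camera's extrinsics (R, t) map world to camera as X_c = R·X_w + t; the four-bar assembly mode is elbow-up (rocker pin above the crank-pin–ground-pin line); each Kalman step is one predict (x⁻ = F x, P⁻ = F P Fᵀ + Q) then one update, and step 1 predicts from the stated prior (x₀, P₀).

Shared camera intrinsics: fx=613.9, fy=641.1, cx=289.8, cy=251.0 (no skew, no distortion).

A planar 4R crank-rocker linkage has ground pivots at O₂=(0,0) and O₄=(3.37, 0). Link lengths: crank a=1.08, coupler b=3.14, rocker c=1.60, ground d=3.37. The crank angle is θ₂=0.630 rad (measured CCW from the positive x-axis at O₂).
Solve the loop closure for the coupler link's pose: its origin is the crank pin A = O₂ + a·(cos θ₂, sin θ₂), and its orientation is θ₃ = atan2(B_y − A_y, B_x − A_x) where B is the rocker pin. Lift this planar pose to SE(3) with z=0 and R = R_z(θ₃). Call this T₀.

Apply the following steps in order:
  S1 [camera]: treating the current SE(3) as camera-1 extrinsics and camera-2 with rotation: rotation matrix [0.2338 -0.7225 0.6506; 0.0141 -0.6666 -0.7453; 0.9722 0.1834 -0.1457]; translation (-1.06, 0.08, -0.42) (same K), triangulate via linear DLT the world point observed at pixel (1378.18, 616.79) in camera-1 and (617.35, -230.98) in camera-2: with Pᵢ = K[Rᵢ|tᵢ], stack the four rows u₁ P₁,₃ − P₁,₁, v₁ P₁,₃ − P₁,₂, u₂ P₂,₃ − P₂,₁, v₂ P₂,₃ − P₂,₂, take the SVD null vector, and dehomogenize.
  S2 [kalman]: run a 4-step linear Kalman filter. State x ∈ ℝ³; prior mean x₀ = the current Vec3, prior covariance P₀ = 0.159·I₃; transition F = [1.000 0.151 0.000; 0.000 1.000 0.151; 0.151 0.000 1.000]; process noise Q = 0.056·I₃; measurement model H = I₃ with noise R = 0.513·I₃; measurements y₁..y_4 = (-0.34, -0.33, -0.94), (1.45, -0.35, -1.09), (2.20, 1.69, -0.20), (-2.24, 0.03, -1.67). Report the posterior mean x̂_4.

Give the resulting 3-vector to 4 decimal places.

result = (0.3058, 0.0788, -0.1245)

source (fourbar_fk): coupler pose = R=[0.9601 -0.2795 0.0000; 0.2795 0.9601 0.0000; 0.0000 0.0000 1.0000], t=(0.8727, 0.6363, 0.0000)
after S1 (triangulate): (1.9308, -0.2843, 1.5827)
after S2 (kf_track): (0.3058, 0.0788, -0.1245)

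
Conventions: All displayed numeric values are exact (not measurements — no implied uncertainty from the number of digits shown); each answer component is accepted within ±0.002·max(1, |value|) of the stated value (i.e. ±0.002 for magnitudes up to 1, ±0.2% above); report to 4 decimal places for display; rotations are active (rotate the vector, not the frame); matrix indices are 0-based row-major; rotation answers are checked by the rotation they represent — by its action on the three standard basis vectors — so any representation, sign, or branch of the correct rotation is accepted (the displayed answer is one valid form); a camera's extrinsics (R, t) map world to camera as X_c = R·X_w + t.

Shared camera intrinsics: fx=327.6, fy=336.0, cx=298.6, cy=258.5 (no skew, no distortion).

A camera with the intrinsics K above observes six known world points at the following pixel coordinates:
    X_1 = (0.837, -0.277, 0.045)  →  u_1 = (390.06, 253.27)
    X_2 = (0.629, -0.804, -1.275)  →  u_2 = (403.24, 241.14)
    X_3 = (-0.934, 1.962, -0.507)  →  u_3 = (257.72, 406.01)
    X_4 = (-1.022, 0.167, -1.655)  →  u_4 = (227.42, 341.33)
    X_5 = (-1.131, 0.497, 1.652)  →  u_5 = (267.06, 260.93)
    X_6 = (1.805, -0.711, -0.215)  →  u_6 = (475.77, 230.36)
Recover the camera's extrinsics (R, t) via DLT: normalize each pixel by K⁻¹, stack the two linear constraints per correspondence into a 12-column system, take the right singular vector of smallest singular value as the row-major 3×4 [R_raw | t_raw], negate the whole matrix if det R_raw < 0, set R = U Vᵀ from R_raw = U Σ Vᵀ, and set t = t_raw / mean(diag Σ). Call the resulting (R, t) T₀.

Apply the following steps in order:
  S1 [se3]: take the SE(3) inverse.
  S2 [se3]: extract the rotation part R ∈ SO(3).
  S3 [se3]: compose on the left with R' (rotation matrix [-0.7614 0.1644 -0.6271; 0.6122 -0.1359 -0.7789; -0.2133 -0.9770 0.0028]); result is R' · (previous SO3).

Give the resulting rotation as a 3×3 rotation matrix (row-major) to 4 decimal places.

source (pnp_recover): camera pose = R=[0.9976 -0.0373 0.0590; 0.0541 0.9470 -0.3166; -0.0441 0.3191 0.9467], t=(0.4300, 0.1600, 4.6601)
after S1 (invert_se3): R=[0.9976 0.0541 -0.0441; -0.0373 0.9470 0.3191; 0.0590 -0.3166 0.9467], t=(-0.2321, -1.6224, -4.3864)
after S2 (rot_of_se3): [0.9976 0.0541 -0.0441; -0.0373 0.9470 0.3191; 0.0590 -0.3166 0.9467]
after S3 (compose_so3): [-0.8027 0.3130 -0.5077; 0.5698 0.1511 -0.8078; -0.1762 -0.9376 -0.2997]

rotation (matrix) = ((-0.8027, 0.3130, -0.5077), (0.5698, 0.1511, -0.8078), (-0.1762, -0.9376, -0.2997))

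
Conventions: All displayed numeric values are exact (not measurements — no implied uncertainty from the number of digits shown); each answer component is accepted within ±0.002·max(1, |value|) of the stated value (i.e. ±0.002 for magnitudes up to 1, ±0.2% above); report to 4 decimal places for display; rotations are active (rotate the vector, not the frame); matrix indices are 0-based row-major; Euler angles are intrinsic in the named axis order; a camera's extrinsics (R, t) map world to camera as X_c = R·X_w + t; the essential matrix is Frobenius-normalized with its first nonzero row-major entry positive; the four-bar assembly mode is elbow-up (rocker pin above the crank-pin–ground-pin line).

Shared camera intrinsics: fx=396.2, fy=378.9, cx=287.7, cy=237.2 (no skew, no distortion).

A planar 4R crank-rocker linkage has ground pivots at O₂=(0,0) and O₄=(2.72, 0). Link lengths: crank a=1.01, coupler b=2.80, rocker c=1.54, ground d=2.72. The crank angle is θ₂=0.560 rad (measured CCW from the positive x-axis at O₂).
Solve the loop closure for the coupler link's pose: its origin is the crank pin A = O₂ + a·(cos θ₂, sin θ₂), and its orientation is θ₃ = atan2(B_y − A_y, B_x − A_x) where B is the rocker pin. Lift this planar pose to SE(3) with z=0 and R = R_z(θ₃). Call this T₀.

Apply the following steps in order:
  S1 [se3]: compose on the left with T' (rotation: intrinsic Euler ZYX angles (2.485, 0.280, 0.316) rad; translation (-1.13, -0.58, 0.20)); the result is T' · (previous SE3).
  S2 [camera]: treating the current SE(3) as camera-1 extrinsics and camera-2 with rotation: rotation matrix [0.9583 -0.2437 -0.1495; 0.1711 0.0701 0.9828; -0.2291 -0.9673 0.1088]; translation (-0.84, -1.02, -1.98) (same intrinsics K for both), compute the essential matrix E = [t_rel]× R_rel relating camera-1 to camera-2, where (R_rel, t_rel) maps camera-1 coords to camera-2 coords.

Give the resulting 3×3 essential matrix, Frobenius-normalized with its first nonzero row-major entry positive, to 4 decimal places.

source (fourbar_fk): coupler pose = R=[0.9624 -0.2716 0.0000; 0.2716 0.9624 0.0000; 0.0000 0.0000 1.0000], t=(0.8557, 0.5365, 0.0000)
after S1 (compose_se3): R=[-0.9087 -0.4171 -0.0184; 0.3744 -0.8334 0.4065; -0.1849 0.3625 0.9135], t=(-2.1292, -0.4538, 0.1237)
after S2 (essential): [0.2446 0.2516 -0.1527; -0.4267 -0.4127 0.0905; 0.1656 0.0538 0.6802]

matrix = [0.2446 0.2516 -0.1527; -0.4267 -0.4127 0.0905; 0.1656 0.0538 0.6802]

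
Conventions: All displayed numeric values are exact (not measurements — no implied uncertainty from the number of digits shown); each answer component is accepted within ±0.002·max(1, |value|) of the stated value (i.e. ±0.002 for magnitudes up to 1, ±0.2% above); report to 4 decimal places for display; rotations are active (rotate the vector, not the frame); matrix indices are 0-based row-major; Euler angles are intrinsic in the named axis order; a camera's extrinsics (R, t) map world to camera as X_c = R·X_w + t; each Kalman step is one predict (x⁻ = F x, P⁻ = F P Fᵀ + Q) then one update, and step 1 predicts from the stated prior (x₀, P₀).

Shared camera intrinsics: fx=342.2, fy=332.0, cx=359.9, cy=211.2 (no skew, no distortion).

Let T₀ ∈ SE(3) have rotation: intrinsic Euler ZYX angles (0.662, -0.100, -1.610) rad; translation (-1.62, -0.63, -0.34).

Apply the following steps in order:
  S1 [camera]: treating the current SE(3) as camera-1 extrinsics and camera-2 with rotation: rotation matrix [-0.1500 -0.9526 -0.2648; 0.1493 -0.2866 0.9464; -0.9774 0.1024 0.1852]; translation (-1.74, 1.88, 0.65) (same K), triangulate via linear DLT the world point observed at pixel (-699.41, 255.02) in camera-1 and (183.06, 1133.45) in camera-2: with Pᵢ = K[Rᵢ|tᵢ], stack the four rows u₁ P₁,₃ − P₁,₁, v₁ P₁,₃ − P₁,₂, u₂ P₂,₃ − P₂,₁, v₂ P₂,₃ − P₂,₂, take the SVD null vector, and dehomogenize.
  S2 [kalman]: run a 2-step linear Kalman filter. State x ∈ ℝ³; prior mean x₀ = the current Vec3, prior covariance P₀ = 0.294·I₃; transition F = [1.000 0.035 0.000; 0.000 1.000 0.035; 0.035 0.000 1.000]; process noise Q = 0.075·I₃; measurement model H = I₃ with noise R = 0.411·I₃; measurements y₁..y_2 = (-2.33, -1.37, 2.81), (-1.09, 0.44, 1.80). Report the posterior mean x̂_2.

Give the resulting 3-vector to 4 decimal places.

result = (-1.2921, -0.6172, 1.9451)

after S1 (triangulate): (-0.5289, -1.4437, 1.4264)
after S2 (kf_track): (-1.2921, -0.6172, 1.9451)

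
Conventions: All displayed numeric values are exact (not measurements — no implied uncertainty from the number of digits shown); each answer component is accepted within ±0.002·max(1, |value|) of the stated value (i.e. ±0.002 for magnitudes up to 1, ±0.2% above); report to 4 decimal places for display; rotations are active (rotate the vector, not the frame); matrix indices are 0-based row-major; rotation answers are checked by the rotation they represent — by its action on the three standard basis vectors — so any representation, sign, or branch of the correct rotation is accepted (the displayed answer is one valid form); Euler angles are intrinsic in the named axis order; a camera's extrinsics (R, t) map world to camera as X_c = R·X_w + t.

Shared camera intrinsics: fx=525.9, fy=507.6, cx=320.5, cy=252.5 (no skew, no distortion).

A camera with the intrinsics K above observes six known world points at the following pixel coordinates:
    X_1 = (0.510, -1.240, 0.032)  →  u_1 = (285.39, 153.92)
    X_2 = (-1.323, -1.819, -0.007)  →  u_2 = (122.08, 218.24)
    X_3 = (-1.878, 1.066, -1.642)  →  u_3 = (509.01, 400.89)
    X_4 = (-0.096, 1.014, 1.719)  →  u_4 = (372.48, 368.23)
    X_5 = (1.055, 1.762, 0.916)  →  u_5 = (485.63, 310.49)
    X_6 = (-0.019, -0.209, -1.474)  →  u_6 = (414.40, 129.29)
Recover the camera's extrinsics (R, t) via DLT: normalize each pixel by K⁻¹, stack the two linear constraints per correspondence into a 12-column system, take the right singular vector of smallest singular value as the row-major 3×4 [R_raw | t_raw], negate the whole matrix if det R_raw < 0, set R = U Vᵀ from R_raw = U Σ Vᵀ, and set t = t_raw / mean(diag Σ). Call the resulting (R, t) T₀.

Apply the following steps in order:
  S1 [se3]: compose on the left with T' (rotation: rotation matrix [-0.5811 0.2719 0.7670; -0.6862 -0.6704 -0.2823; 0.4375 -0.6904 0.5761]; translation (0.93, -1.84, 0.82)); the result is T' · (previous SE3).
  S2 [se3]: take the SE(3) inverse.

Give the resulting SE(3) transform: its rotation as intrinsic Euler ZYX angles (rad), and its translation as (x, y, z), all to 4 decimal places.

source (pnp_recover): camera pose = R=[0.4608 0.8228 -0.3327; -0.6225 0.5669 0.5395; 0.6325 -0.0415 0.7734], t=(0.4200, -0.0900, 5.2300)
after S1 (compose_se3): R=[0.0481 -0.3559 0.9333; -0.0774 -0.9329 -0.3517; 0.9958 -0.0553 -0.0724], t=(4.6731, -3.5442, 4.0791)
after S2 (invert_se3): R=[0.0481 -0.0774 0.9958; -0.3559 -0.9329 -0.0553; 0.9333 -0.3517 -0.0724], t=(-4.5613, -1.4176, -5.3126)

rotation (euler_zyx) = (-1.4364, -1.2035, -1.7739), translation = (-4.5613, -1.4176, -5.3126)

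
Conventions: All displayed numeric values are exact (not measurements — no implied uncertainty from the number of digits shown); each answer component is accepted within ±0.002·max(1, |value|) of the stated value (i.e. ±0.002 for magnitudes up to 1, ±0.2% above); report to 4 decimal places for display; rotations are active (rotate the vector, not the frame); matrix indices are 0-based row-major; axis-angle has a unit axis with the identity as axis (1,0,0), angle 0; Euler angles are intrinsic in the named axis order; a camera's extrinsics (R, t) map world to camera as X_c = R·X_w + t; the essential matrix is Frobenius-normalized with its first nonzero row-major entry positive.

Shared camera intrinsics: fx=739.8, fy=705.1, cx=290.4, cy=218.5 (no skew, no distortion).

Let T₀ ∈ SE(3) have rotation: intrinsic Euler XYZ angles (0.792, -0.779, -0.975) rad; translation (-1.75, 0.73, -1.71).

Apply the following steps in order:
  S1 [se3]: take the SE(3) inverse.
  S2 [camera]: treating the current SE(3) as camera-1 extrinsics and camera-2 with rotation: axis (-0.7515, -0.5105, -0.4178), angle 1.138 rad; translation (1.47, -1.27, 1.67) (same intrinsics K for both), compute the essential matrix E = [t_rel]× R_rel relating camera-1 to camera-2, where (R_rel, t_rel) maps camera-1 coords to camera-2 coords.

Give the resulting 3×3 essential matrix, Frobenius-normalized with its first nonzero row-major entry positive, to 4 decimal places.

after S1 (invert_se3): R=[0.3993 -0.8620 -0.3122; 0.5890 -0.0197 0.8079; -0.7026 -0.5065 0.4999], t=(0.7943, 2.4266, -0.0050)
after S2 (essential): [0.5209 0.3516 0.0016; 0.1567 0.3088 -0.1913; 0.3390 -0.2954 0.4963]

matrix = [0.5209 0.3516 0.0016; 0.1567 0.3088 -0.1913; 0.3390 -0.2954 0.4963]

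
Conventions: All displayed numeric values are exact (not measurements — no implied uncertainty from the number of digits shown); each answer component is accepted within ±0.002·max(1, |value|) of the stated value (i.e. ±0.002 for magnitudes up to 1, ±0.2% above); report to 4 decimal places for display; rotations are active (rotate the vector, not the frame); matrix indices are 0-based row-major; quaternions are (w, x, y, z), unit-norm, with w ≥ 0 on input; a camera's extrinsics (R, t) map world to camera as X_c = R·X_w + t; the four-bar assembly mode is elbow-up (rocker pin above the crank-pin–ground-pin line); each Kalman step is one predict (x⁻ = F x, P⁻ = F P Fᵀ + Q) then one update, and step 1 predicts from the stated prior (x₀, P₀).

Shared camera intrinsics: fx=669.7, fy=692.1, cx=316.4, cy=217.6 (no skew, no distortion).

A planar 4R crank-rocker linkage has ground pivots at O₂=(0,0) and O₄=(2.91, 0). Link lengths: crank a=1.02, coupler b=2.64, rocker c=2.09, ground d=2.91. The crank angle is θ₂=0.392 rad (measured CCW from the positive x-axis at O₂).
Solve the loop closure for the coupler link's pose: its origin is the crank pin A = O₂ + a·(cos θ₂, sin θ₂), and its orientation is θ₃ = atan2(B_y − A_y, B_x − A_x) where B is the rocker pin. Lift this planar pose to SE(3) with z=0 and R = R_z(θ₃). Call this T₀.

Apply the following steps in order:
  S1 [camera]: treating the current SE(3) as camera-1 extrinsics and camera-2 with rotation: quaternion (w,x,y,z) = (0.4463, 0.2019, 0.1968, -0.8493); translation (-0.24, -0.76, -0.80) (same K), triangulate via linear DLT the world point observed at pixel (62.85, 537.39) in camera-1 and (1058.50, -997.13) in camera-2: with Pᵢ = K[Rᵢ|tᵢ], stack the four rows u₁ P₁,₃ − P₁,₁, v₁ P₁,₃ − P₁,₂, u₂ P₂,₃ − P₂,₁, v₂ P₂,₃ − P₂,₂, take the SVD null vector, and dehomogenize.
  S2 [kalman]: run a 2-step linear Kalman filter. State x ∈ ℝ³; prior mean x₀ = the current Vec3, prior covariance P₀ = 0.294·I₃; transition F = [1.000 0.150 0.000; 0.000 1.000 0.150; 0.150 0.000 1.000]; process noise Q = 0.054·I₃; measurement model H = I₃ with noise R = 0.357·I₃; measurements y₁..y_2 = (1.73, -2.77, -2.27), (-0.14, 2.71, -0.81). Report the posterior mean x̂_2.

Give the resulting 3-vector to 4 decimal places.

source (fourbar_fk): coupler pose = R=[0.7652 -0.6438 0.0000; 0.6438 0.7652 0.0000; 0.0000 0.0000 1.0000], t=(0.9426, 0.3897, 0.0000)
after S1 (triangulate): (-0.9580, 1.3970, 1.8220)
after S2 (kf_track): (0.1368, 0.6658, -0.3873)

result = (0.1368, 0.6658, -0.3873)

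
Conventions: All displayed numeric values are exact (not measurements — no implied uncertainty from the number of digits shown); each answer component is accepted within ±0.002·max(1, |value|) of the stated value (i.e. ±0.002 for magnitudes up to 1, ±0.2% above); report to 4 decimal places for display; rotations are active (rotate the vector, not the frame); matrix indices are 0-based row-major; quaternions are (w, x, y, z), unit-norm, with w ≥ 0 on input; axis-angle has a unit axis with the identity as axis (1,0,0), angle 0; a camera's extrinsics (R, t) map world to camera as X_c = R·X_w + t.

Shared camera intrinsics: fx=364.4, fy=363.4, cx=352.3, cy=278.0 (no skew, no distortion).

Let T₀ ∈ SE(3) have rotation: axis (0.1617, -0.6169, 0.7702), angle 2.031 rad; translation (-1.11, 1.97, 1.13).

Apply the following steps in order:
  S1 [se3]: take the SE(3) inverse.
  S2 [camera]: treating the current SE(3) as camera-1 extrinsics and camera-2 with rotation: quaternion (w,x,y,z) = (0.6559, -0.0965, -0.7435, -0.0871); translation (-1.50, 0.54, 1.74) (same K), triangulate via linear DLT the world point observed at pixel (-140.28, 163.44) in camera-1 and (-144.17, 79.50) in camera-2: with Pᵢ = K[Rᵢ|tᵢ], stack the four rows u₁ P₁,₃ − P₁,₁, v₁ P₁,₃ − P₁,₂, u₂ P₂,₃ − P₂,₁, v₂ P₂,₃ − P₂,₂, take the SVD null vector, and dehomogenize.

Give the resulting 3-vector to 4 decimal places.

result = (-0.1604, -1.4940, 0.2501)

after S1 (invert_se3): R=[-0.4063 0.5461 0.7326; -0.8342 0.1055 -0.5413; -0.3729 -0.8311 0.4126], t=(-2.3546, -0.5222, 0.7570)
after S2 (triangulate): (-0.1604, -1.4940, 0.2501)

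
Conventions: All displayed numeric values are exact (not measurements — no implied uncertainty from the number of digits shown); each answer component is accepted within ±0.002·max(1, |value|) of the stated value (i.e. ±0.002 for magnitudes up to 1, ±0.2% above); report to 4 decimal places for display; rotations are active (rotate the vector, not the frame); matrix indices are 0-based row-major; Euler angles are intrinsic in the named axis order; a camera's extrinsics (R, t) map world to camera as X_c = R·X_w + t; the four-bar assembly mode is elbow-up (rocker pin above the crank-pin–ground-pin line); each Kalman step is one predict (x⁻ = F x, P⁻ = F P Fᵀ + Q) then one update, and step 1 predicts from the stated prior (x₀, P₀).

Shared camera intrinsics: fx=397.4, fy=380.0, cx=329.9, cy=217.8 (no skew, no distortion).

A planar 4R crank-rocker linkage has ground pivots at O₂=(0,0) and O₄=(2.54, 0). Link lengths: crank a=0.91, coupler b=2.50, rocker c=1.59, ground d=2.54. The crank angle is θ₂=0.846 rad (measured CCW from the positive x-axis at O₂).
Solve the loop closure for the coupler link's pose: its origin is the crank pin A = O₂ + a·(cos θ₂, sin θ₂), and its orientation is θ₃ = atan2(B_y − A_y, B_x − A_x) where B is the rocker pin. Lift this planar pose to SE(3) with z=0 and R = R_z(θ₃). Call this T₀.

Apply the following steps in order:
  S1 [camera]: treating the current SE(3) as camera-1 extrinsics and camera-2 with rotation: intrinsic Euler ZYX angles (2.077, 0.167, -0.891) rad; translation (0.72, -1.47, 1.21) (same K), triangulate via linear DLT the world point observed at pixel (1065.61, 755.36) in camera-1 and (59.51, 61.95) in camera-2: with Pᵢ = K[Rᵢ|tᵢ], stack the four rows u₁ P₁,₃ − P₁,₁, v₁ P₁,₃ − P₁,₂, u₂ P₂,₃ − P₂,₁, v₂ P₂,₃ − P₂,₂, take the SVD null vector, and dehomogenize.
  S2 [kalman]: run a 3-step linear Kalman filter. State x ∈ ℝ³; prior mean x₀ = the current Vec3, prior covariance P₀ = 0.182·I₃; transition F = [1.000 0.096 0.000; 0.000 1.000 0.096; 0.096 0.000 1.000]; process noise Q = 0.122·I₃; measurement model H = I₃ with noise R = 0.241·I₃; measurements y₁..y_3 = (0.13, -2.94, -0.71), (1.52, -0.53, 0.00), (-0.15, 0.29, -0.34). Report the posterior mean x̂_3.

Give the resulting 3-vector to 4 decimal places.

result = (0.4141, -0.3620, -0.0720)

source (fourbar_fk): coupler pose = R=[0.9398 -0.3417 0.0000; 0.3417 0.9398 0.0000; 0.0000 0.0000 1.0000], t=(0.6033, 0.6813, 0.0000)
after S1 (triangulate): (1.5453, 0.3010, 1.0548)
after S2 (kf_track): (0.4141, -0.3620, -0.0720)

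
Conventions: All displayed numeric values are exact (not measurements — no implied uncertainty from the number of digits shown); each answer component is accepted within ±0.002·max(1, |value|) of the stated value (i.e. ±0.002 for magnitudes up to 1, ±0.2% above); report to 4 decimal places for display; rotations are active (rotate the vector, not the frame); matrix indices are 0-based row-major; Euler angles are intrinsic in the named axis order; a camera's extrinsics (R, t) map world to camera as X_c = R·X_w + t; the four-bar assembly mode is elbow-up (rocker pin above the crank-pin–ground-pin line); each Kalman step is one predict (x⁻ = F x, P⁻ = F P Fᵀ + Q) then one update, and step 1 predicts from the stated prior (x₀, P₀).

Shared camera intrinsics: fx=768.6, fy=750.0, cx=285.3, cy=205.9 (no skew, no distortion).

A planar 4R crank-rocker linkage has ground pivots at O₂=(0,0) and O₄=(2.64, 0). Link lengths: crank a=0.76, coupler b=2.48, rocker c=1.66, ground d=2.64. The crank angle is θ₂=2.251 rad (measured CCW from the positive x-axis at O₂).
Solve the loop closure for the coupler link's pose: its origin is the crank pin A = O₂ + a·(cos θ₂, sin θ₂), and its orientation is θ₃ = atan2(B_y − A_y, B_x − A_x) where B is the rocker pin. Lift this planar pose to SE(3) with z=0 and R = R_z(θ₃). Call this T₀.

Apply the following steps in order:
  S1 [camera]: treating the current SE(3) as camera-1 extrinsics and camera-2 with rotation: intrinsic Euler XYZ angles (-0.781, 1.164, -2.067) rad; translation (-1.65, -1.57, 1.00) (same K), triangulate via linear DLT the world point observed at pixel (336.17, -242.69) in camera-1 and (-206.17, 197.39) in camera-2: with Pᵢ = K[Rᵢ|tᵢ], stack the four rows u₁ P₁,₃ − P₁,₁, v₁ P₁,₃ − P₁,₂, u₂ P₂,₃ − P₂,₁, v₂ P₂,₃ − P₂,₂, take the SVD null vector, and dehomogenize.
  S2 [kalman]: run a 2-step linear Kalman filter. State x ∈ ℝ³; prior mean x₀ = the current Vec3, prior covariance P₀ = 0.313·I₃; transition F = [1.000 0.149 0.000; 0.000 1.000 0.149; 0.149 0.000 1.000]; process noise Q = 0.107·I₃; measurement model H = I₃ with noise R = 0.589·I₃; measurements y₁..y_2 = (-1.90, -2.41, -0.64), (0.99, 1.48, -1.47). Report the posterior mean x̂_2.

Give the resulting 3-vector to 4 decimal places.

source (fourbar_fk): coupler pose = R=[0.9369 -0.3495 0.0000; 0.3495 0.9369 0.0000; 0.0000 0.0000 1.0000], t=(-0.4780, 0.5909, 0.0000)
after S1 (triangulate): (0.0738, -1.3857, 1.1397)
after S2 (kf_track): (-0.3304, -0.5165, -0.2567)

result = (-0.3304, -0.5165, -0.2567)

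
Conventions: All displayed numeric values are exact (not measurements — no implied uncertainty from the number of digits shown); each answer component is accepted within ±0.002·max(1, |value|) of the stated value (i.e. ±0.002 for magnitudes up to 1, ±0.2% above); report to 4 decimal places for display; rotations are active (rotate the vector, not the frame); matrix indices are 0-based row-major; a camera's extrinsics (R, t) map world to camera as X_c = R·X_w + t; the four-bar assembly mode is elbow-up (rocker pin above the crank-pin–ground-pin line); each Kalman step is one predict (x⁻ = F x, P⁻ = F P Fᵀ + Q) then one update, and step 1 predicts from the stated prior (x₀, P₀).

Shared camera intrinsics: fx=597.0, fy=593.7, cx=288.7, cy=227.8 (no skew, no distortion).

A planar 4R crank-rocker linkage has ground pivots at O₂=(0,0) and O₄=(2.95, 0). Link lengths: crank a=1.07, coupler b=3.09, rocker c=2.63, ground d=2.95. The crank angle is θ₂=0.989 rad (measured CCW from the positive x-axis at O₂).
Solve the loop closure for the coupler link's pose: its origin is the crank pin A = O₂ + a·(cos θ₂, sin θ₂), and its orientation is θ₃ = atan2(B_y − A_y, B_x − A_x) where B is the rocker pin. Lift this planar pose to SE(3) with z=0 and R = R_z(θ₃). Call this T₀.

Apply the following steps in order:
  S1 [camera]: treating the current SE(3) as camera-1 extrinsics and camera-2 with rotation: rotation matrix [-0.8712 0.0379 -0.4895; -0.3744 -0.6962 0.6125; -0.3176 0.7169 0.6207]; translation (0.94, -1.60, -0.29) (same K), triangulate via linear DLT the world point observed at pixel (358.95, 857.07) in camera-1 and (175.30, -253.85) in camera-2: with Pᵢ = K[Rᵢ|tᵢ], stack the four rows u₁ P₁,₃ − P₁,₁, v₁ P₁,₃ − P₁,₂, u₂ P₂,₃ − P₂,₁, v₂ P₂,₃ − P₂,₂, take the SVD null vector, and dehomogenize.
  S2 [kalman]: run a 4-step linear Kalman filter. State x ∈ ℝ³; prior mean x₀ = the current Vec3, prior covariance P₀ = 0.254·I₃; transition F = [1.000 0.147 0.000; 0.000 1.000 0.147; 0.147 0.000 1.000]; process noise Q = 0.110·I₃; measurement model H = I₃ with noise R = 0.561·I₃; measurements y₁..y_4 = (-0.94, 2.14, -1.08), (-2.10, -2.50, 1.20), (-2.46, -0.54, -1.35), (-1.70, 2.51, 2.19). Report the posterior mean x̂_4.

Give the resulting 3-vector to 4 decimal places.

result = (-1.3990, 0.8602, 0.6235)

source (fourbar_fk): coupler pose = R=[0.8289 -0.5594 0.0000; 0.5594 0.8289 0.0000; 0.0000 0.0000 1.0000], t=(0.5880, 0.8940, 0.0000)
after S1 (triangulate): (0.3827, 1.2008, 1.9845)
after S2 (kf_track): (-1.3990, 0.8602, 0.6235)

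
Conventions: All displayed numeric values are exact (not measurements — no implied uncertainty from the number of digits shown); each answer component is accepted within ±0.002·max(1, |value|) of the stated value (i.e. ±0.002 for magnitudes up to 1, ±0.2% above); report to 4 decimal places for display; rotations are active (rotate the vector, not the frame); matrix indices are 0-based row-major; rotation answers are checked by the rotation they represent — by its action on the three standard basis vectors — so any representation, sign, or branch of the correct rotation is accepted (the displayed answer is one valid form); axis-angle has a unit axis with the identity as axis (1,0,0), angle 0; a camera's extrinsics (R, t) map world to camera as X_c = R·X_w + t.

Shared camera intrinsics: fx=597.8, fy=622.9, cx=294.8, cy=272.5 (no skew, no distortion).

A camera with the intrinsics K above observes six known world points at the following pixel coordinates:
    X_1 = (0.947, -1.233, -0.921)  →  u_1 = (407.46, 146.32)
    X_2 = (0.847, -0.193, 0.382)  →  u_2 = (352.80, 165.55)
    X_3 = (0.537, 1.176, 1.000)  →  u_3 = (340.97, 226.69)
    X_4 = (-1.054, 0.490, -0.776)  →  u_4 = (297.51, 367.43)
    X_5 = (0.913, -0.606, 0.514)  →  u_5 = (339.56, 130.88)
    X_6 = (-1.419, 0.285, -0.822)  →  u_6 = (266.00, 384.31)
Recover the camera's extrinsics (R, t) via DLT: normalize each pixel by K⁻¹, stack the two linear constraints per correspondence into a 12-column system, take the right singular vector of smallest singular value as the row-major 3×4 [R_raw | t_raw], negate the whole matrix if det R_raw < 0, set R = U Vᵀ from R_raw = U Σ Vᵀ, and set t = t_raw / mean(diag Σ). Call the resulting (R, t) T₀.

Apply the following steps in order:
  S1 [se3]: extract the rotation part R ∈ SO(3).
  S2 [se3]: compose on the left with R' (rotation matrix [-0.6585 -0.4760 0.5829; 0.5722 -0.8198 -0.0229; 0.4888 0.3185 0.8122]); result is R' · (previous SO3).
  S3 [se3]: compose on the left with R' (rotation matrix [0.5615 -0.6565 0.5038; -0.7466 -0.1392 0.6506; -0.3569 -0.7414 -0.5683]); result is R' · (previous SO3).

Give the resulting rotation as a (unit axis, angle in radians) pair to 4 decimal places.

rotation (axis_angle) = ((0.2421, 0.9133, -0.3276), 2.3737)

source (pnp_recover): camera pose = R=[0.7801 0.3800 -0.4970; -0.6234 0.5392 -0.5662; 0.0529 0.7516 0.6575], t=(0.2800, -0.3501, 6.8278)
after S1 (rot_of_se3): [0.7801 0.3800 -0.4970; -0.6234 0.5392 -0.5662; 0.0529 0.7516 0.6575]
after S2 (compose_so3): [-0.1862 -0.0688 0.9801; 0.9562 -0.2419 0.1647; 0.2257 0.9679 0.1108]
after S3 (compose_so3): [-0.6185 0.6078 0.4980; 0.1527 0.7147 -0.6826; -0.7708 -0.3462 -0.5349]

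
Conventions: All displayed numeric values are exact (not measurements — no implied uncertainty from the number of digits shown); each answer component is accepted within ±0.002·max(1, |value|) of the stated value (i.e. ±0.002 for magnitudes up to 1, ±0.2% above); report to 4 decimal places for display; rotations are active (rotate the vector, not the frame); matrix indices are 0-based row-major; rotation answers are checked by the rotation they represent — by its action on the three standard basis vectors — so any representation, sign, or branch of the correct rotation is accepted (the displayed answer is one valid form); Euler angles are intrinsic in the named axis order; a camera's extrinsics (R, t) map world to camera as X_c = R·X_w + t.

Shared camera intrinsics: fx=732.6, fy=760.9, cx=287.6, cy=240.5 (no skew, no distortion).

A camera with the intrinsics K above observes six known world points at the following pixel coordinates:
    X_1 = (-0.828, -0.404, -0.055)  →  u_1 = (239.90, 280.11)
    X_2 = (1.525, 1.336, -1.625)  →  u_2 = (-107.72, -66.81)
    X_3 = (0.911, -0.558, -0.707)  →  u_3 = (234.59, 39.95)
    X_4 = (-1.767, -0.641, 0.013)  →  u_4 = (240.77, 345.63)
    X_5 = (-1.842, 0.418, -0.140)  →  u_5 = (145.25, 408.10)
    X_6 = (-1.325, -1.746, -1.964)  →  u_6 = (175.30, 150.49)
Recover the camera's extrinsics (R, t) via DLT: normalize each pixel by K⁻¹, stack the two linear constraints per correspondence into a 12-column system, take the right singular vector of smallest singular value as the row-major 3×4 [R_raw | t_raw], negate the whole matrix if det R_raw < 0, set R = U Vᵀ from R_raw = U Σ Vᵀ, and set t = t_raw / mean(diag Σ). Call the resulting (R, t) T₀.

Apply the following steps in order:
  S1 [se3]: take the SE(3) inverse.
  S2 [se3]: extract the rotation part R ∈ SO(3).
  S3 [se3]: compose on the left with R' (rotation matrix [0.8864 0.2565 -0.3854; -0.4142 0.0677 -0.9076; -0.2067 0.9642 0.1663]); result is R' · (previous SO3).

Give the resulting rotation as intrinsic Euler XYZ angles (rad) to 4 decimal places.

rotation (euler_xyz) = (-2.4298, -0.6734, 1.8689)

source (pnp_recover): camera pose = R=[0.2463 -0.5843 0.7733; -0.7261 0.4172 0.5465; -0.6419 -0.6961 -0.3215], t=(-0.3797, -0.0899, 5.1665)
after S1 (invert_se3): R=[0.2463 -0.7261 -0.6419; -0.5843 0.4172 -0.6961; 0.7733 0.5465 -0.3215], t=(3.3449, 3.4119, 2.0038)
after S2 (rot_of_se3): [0.2463 -0.7261 -0.6419; -0.5843 0.4172 -0.6961; 0.7733 0.5465 -0.3215]
after S3 (compose_so3): [-0.2296 -0.7472 -0.6236; -0.8434 -0.1670 0.5106; -0.4857 0.6432 -0.5919]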